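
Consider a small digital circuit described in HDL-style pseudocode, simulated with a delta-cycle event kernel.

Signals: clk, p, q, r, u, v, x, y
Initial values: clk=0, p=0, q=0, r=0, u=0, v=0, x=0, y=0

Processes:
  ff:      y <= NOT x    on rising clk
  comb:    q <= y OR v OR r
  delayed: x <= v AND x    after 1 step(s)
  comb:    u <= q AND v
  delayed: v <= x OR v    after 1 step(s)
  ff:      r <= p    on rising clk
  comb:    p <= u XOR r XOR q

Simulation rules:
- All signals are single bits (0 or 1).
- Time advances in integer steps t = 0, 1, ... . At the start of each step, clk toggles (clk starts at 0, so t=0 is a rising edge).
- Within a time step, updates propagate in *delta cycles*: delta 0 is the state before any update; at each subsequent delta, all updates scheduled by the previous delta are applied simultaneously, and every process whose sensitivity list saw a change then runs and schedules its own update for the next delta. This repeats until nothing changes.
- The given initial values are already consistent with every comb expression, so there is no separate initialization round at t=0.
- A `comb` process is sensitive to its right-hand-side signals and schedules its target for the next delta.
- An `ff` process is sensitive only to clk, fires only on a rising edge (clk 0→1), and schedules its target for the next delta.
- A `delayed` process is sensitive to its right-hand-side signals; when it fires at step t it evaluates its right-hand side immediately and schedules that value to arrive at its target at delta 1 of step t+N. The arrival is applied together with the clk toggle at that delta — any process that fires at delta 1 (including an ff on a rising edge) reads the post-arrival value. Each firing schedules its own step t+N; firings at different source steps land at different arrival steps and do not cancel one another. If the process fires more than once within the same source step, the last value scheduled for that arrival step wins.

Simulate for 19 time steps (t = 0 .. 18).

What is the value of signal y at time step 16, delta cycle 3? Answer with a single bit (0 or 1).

1

t0.Δ0 u=0 x=0 y=0 r=0 p=0 v=0 clk=0 q=0
t0.Δ1 u=0 x=0 y=0 r=0 p=0 v=0 clk=1 q=0
t0.Δ2 u=0 x=0 y=1 r=0 p=0 v=0 clk=1 q=0
t0.Δ3 u=0 x=0 y=1 r=0 p=0 v=0 clk=1 q=1
t0.Δ4 u=0 x=0 y=1 r=0 p=1 v=0 clk=1 q=1
t1.Δ0 u=0 x=0 y=1 r=0 p=1 v=0 clk=1 q=1
t1.Δ1 u=0 x=0 y=1 r=0 p=1 v=0 clk=0 q=1
t2.Δ0 u=0 x=0 y=1 r=0 p=1 v=0 clk=0 q=1
t2.Δ1 u=0 x=0 y=1 r=0 p=1 v=0 clk=1 q=1
t2.Δ2 u=0 x=0 y=1 r=1 p=1 v=0 clk=1 q=1
t2.Δ3 u=0 x=0 y=1 r=1 p=0 v=0 clk=1 q=1
t3.Δ0 u=0 x=0 y=1 r=1 p=0 v=0 clk=1 q=1
t3.Δ1 u=0 x=0 y=1 r=1 p=0 v=0 clk=0 q=1
t4.Δ0 u=0 x=0 y=1 r=1 p=0 v=0 clk=0 q=1
t4.Δ1 u=0 x=0 y=1 r=1 p=0 v=0 clk=1 q=1
t4.Δ2 u=0 x=0 y=1 r=0 p=0 v=0 clk=1 q=1
t4.Δ3 u=0 x=0 y=1 r=0 p=1 v=0 clk=1 q=1
t5.Δ0 u=0 x=0 y=1 r=0 p=1 v=0 clk=1 q=1
t5.Δ1 u=0 x=0 y=1 r=0 p=1 v=0 clk=0 q=1
t6.Δ0 u=0 x=0 y=1 r=0 p=1 v=0 clk=0 q=1
t6.Δ1 u=0 x=0 y=1 r=0 p=1 v=0 clk=1 q=1
t6.Δ2 u=0 x=0 y=1 r=1 p=1 v=0 clk=1 q=1
t6.Δ3 u=0 x=0 y=1 r=1 p=0 v=0 clk=1 q=1
t7.Δ0 u=0 x=0 y=1 r=1 p=0 v=0 clk=1 q=1
t7.Δ1 u=0 x=0 y=1 r=1 p=0 v=0 clk=0 q=1
t8.Δ0 u=0 x=0 y=1 r=1 p=0 v=0 clk=0 q=1
t8.Δ1 u=0 x=0 y=1 r=1 p=0 v=0 clk=1 q=1
t8.Δ2 u=0 x=0 y=1 r=0 p=0 v=0 clk=1 q=1
t8.Δ3 u=0 x=0 y=1 r=0 p=1 v=0 clk=1 q=1
t9.Δ0 u=0 x=0 y=1 r=0 p=1 v=0 clk=1 q=1
t9.Δ1 u=0 x=0 y=1 r=0 p=1 v=0 clk=0 q=1
t10.Δ0 u=0 x=0 y=1 r=0 p=1 v=0 clk=0 q=1
t10.Δ1 u=0 x=0 y=1 r=0 p=1 v=0 clk=1 q=1
t10.Δ2 u=0 x=0 y=1 r=1 p=1 v=0 clk=1 q=1
t10.Δ3 u=0 x=0 y=1 r=1 p=0 v=0 clk=1 q=1
t11.Δ0 u=0 x=0 y=1 r=1 p=0 v=0 clk=1 q=1
t11.Δ1 u=0 x=0 y=1 r=1 p=0 v=0 clk=0 q=1
t12.Δ0 u=0 x=0 y=1 r=1 p=0 v=0 clk=0 q=1
t12.Δ1 u=0 x=0 y=1 r=1 p=0 v=0 clk=1 q=1
t12.Δ2 u=0 x=0 y=1 r=0 p=0 v=0 clk=1 q=1
t12.Δ3 u=0 x=0 y=1 r=0 p=1 v=0 clk=1 q=1
t13.Δ0 u=0 x=0 y=1 r=0 p=1 v=0 clk=1 q=1
t13.Δ1 u=0 x=0 y=1 r=0 p=1 v=0 clk=0 q=1
t14.Δ0 u=0 x=0 y=1 r=0 p=1 v=0 clk=0 q=1
t14.Δ1 u=0 x=0 y=1 r=0 p=1 v=0 clk=1 q=1
t14.Δ2 u=0 x=0 y=1 r=1 p=1 v=0 clk=1 q=1
t14.Δ3 u=0 x=0 y=1 r=1 p=0 v=0 clk=1 q=1
t15.Δ0 u=0 x=0 y=1 r=1 p=0 v=0 clk=1 q=1
t15.Δ1 u=0 x=0 y=1 r=1 p=0 v=0 clk=0 q=1
t16.Δ0 u=0 x=0 y=1 r=1 p=0 v=0 clk=0 q=1
t16.Δ1 u=0 x=0 y=1 r=1 p=0 v=0 clk=1 q=1
t16.Δ2 u=0 x=0 y=1 r=0 p=0 v=0 clk=1 q=1
t16.Δ3 u=0 x=0 y=1 r=0 p=1 v=0 clk=1 q=1
t17.Δ0 u=0 x=0 y=1 r=0 p=1 v=0 clk=1 q=1
t17.Δ1 u=0 x=0 y=1 r=0 p=1 v=0 clk=0 q=1
t18.Δ0 u=0 x=0 y=1 r=0 p=1 v=0 clk=0 q=1
t18.Δ1 u=0 x=0 y=1 r=0 p=1 v=0 clk=1 q=1
t18.Δ2 u=0 x=0 y=1 r=1 p=1 v=0 clk=1 q=1
t18.Δ3 u=0 x=0 y=1 r=1 p=0 v=0 clk=1 q=1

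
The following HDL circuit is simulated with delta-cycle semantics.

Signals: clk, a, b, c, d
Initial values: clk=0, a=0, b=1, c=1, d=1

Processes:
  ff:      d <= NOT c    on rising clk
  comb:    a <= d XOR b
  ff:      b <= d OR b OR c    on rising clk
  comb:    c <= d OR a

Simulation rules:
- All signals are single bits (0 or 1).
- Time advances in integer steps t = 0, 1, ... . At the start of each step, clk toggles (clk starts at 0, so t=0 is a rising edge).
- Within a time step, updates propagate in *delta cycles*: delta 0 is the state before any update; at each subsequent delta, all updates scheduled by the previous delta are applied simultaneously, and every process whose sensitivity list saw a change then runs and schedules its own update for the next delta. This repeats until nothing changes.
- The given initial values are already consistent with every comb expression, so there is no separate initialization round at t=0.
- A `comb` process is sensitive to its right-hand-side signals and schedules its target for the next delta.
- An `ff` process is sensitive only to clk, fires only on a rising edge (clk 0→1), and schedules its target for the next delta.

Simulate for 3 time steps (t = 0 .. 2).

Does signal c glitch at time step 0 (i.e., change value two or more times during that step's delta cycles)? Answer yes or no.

t=0 Δ0: c=1 b=1 a=0 clk=0 d=1
  Δ1: clk:0→1
  Δ2: d:1→0
  Δ3: c:1→0, a:0→1
  Δ4: c:0→1
  (4Δ to stable)
t=1 Δ0: c=1 b=1 a=1 clk=1 d=0
  Δ1: clk:1→0
  (1Δ to stable)
t=2 Δ0: c=1 b=1 a=1 clk=0 d=0
  Δ1: clk:0→1
  (1Δ to stable)

yes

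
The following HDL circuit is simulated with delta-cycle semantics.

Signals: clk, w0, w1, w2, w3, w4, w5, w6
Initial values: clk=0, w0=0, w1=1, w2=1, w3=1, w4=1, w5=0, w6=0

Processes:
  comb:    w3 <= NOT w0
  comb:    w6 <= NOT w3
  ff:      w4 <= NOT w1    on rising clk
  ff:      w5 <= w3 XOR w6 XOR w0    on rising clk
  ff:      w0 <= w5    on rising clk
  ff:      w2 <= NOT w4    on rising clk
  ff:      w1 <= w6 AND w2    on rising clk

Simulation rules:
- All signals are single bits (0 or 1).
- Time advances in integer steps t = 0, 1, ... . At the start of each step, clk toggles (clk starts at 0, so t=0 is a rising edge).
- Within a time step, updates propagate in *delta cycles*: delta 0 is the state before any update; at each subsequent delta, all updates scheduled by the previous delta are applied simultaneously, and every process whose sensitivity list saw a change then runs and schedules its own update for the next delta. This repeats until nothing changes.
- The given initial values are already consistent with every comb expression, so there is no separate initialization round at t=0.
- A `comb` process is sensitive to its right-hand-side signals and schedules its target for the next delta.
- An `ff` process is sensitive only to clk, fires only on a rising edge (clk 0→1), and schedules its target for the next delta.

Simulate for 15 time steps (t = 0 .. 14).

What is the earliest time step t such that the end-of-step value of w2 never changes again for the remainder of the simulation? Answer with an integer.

10

[bits: w6,w3,w0,clk,w5,w1,w2,w4]
t=0: Δ0=01000111 Δ1=01010111 Δ2=01011000 | 2Δ
t=1: Δ0=01011000 Δ1=01001000 | 1Δ
t=2: Δ0=01001000 Δ1=01011000 Δ2=01111011 Δ3=00111011 Δ4=10111011 | 4Δ
t=3: Δ0=10111011 Δ1=10101011 | 1Δ
t=4: Δ0=10101011 Δ1=10111011 Δ2=10110101 | 2Δ
t=5: Δ0=10110101 Δ1=10100101 | 1Δ
t=6: Δ0=10100101 Δ1=10110101 Δ2=10010000 Δ3=11010000 Δ4=01010000 | 4Δ
t=7: Δ0=01010000 Δ1=01000000 | 1Δ
t=8: Δ0=01000000 Δ1=01010000 Δ2=01011011 | 2Δ
t=9: Δ0=01011011 Δ1=01001011 | 1Δ
t=10: Δ0=01001011 Δ1=01011011 Δ2=01111001 Δ3=00111001 Δ4=10111001 | 4Δ
t=11: Δ0=10111001 Δ1=10101001 | 1Δ
t=12: Δ0=10101001 Δ1=10111001 Δ2=10110001 | 2Δ
t=13: Δ0=10110001 Δ1=10100001 | 1Δ
t=14: Δ0=10100001 Δ1=10110001 Δ2=10010001 Δ3=11010001 Δ4=01010001 | 4Δ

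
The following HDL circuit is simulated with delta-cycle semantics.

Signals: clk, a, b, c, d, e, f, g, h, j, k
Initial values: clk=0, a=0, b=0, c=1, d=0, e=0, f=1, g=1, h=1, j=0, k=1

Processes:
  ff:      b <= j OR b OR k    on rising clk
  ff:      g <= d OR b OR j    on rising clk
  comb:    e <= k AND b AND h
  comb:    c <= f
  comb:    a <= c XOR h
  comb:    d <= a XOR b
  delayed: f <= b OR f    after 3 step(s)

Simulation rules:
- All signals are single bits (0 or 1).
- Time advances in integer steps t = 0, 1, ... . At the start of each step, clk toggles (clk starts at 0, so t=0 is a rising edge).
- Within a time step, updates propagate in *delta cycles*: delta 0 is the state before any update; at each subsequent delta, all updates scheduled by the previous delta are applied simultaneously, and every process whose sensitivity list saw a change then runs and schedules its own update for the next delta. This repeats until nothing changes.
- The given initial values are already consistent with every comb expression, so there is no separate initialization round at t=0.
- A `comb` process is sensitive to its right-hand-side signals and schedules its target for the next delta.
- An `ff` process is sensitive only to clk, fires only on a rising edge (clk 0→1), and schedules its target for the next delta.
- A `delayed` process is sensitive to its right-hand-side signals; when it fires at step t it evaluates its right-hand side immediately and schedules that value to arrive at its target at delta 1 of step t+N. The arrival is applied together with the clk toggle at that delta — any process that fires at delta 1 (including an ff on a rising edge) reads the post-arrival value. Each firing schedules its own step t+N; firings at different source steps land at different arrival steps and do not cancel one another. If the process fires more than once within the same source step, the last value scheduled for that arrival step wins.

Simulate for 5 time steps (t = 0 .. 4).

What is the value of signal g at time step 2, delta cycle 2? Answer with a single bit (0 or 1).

1

t0.Δ0 clk=0 k=1 d=0 h=1 c=1 e=0 g=1 a=0 b=0 j=0 f=1
t0.Δ1 clk=1 k=1 d=0 h=1 c=1 e=0 g=1 a=0 b=0 j=0 f=1
t0.Δ2 clk=1 k=1 d=0 h=1 c=1 e=0 g=0 a=0 b=1 j=0 f=1
t0.Δ3 clk=1 k=1 d=1 h=1 c=1 e=1 g=0 a=0 b=1 j=0 f=1
t1.Δ0 clk=1 k=1 d=1 h=1 c=1 e=1 g=0 a=0 b=1 j=0 f=1
t1.Δ1 clk=0 k=1 d=1 h=1 c=1 e=1 g=0 a=0 b=1 j=0 f=1
t2.Δ0 clk=0 k=1 d=1 h=1 c=1 e=1 g=0 a=0 b=1 j=0 f=1
t2.Δ1 clk=1 k=1 d=1 h=1 c=1 e=1 g=0 a=0 b=1 j=0 f=1
t2.Δ2 clk=1 k=1 d=1 h=1 c=1 e=1 g=1 a=0 b=1 j=0 f=1
t3.Δ0 clk=1 k=1 d=1 h=1 c=1 e=1 g=1 a=0 b=1 j=0 f=1
t3.Δ1 clk=0 k=1 d=1 h=1 c=1 e=1 g=1 a=0 b=1 j=0 f=1
t4.Δ0 clk=0 k=1 d=1 h=1 c=1 e=1 g=1 a=0 b=1 j=0 f=1
t4.Δ1 clk=1 k=1 d=1 h=1 c=1 e=1 g=1 a=0 b=1 j=0 f=1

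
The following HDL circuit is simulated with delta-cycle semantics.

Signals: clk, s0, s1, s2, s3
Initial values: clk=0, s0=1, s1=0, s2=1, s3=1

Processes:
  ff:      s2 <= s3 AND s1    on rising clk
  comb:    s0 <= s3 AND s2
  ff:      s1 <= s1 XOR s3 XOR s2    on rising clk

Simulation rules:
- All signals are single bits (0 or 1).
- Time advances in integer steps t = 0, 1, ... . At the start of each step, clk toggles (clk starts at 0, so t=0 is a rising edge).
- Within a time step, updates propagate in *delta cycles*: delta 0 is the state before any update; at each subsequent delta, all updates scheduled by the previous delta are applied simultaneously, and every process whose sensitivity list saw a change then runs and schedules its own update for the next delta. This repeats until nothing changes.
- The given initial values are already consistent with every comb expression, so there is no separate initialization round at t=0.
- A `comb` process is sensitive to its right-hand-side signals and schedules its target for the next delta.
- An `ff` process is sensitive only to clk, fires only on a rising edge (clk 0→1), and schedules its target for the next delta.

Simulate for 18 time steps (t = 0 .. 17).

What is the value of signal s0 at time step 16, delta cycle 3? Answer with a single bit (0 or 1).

[bits: s1,s3,s0,s2,clk]
t=0: Δ0=01110 Δ1=01111 Δ2=01101 Δ3=01001 | 3Δ
t=1: Δ0=01001 Δ1=01000 | 1Δ
t=2: Δ0=01000 Δ1=01001 Δ2=11001 | 2Δ
t=3: Δ0=11001 Δ1=11000 | 1Δ
t=4: Δ0=11000 Δ1=11001 Δ2=01011 Δ3=01111 | 3Δ
t=5: Δ0=01111 Δ1=01110 | 1Δ
t=6: Δ0=01110 Δ1=01111 Δ2=01101 Δ3=01001 | 3Δ
t=7: Δ0=01001 Δ1=01000 | 1Δ
t=8: Δ0=01000 Δ1=01001 Δ2=11001 | 2Δ
t=9: Δ0=11001 Δ1=11000 | 1Δ
t=10: Δ0=11000 Δ1=11001 Δ2=01011 Δ3=01111 | 3Δ
t=11: Δ0=01111 Δ1=01110 | 1Δ
t=12: Δ0=01110 Δ1=01111 Δ2=01101 Δ3=01001 | 3Δ
t=13: Δ0=01001 Δ1=01000 | 1Δ
t=14: Δ0=01000 Δ1=01001 Δ2=11001 | 2Δ
t=15: Δ0=11001 Δ1=11000 | 1Δ
t=16: Δ0=11000 Δ1=11001 Δ2=01011 Δ3=01111 | 3Δ
t=17: Δ0=01111 Δ1=01110 | 1Δ

1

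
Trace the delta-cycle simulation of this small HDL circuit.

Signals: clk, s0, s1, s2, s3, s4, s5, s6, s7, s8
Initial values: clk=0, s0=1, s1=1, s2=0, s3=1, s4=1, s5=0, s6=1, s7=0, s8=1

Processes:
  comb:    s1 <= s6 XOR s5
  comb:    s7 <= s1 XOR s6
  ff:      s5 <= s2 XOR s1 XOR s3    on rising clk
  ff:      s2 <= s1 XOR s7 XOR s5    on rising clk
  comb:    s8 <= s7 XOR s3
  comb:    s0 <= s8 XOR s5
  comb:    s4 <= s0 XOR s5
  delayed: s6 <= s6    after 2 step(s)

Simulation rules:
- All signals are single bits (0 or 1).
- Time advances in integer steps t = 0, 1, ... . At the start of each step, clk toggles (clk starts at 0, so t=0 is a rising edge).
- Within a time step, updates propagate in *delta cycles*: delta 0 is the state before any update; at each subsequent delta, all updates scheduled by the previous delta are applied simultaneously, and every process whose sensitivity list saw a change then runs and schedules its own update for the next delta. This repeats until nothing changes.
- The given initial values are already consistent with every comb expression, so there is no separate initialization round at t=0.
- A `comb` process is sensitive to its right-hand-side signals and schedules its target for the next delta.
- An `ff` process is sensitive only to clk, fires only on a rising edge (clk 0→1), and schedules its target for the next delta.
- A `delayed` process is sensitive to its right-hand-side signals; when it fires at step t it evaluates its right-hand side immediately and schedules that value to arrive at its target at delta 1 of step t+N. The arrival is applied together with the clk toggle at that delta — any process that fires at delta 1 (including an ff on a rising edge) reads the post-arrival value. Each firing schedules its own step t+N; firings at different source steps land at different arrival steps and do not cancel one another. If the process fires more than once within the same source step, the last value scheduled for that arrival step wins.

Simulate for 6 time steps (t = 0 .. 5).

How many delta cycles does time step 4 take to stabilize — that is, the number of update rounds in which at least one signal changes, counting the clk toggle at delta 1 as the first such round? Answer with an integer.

[bits: s7,s3,s0,s5,s6,clk,s8,s2,s4,s1]
t=0: Δ0=0110101011 Δ1=0110111011 Δ2=0110111111 | 2Δ
t=1: Δ0=0110111111 Δ1=0110101111 | 1Δ
t=2: Δ0=0110101111 Δ1=0110111111 Δ2=0111111111 Δ3=0101111100 Δ4=1101111110 Δ5=1101110110 Δ6=1111110110 Δ7=1111110100 | 7Δ
t=3: Δ0=1111110100 Δ1=1111100100 | 1Δ
t=4: Δ0=1111100100 Δ1=1111110100 Δ2=1110110000 Δ3=1100110011 Δ4=0100110001 Δ5=0100111001 Δ6=0110111001 Δ7=0110111011 | 7Δ
t=5: Δ0=0110111011 Δ1=0110101011 | 1Δ

7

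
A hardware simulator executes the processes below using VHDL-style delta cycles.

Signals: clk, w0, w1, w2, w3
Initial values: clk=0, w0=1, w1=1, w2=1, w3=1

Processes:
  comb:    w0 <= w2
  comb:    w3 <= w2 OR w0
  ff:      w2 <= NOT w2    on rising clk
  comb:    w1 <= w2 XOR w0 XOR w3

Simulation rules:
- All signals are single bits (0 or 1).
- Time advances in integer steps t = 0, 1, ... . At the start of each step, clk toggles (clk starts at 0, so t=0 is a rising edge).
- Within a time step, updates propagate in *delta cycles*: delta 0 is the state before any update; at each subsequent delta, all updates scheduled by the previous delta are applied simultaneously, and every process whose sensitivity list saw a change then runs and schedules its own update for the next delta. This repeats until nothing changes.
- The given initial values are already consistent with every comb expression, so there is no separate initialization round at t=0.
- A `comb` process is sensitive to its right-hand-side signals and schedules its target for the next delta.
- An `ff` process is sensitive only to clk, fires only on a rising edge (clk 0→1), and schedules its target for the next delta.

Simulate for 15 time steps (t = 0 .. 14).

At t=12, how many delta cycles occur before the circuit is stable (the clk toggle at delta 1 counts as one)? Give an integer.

5

[bits: w2,clk,w3,w1,w0]
t=0: Δ0=10111 Δ1=11111 Δ2=01111 Δ3=01100 Δ4=01010 Δ5=01000 | 5Δ
t=1: Δ0=01000 Δ1=00000 | 1Δ
t=2: Δ0=00000 Δ1=01000 Δ2=11000 Δ3=11111 | 3Δ
t=3: Δ0=11111 Δ1=10111 | 1Δ
t=4: Δ0=10111 Δ1=11111 Δ2=01111 Δ3=01100 Δ4=01010 Δ5=01000 | 5Δ
t=5: Δ0=01000 Δ1=00000 | 1Δ
t=6: Δ0=00000 Δ1=01000 Δ2=11000 Δ3=11111 | 3Δ
t=7: Δ0=11111 Δ1=10111 | 1Δ
t=8: Δ0=10111 Δ1=11111 Δ2=01111 Δ3=01100 Δ4=01010 Δ5=01000 | 5Δ
t=9: Δ0=01000 Δ1=00000 | 1Δ
t=10: Δ0=00000 Δ1=01000 Δ2=11000 Δ3=11111 | 3Δ
t=11: Δ0=11111 Δ1=10111 | 1Δ
t=12: Δ0=10111 Δ1=11111 Δ2=01111 Δ3=01100 Δ4=01010 Δ5=01000 | 5Δ
t=13: Δ0=01000 Δ1=00000 | 1Δ
t=14: Δ0=00000 Δ1=01000 Δ2=11000 Δ3=11111 | 3Δ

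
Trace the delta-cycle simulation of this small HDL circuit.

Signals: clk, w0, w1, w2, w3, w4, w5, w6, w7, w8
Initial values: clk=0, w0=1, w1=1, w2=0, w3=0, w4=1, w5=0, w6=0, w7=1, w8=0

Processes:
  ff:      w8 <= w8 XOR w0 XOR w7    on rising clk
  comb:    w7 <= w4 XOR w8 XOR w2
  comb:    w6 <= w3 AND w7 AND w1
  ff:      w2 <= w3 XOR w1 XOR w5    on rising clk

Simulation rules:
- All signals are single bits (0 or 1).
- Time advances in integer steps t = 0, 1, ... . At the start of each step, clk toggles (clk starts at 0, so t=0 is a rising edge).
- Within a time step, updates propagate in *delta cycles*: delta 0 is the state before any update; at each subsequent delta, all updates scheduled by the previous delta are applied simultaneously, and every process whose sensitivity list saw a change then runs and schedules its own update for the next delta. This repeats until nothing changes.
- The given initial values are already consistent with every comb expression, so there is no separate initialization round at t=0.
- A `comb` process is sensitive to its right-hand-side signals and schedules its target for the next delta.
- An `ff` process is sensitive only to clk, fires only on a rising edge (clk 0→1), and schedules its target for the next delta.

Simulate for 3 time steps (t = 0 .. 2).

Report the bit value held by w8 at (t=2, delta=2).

t=0 Δ0: clk=0 w2=0 w1=1 w7=1 w0=1 w4=1 w6=0 w5=0 w8=0 w3=0
  Δ1: clk:0→1
  Δ2: w2:0→1
  Δ3: w7:1→0
  (3Δ to stable)
t=1 Δ0: clk=1 w2=1 w1=1 w7=0 w0=1 w4=1 w6=0 w5=0 w8=0 w3=0
  Δ1: clk:1→0
  (1Δ to stable)
t=2 Δ0: clk=0 w2=1 w1=1 w7=0 w0=1 w4=1 w6=0 w5=0 w8=0 w3=0
  Δ1: clk:0→1
  Δ2: w8:0→1
  Δ3: w7:0→1
  (3Δ to stable)

1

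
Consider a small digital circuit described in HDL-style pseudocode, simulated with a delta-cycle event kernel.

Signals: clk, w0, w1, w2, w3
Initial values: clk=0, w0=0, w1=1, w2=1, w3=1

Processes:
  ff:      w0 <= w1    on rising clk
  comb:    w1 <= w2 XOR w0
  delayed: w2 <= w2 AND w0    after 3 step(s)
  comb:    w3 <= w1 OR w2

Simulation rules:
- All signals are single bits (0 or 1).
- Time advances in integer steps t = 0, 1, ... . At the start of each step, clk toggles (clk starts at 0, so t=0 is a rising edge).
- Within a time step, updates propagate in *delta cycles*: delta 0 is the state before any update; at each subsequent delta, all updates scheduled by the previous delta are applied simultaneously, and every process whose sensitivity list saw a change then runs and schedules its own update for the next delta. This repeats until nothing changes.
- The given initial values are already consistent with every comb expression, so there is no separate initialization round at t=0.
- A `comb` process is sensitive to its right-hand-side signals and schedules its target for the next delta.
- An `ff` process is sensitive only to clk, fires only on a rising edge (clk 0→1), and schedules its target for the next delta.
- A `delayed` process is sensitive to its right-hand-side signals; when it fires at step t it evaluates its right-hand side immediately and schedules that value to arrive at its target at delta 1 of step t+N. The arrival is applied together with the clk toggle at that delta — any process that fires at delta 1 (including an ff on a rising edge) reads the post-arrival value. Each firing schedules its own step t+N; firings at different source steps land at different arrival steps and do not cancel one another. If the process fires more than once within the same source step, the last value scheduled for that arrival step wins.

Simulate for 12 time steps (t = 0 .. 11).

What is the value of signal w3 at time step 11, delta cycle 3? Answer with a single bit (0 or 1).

t=0 Δ0: w2=1 w1=1 w3=1 clk=0 w0=0
  Δ1: clk:0→1
  Δ2: w0:0→1
  Δ3: w1:1→0
  (3Δ to stable)
t=1 Δ0: w2=1 w1=0 w3=1 clk=1 w0=1
  Δ1: clk:1→0
  (1Δ to stable)
t=2 Δ0: w2=1 w1=0 w3=1 clk=0 w0=1
  Δ1: clk:0→1
  Δ2: w0:1→0
  Δ3: w1:0→1
  (3Δ to stable)
t=3 Δ0: w2=1 w1=1 w3=1 clk=1 w0=0
  Δ1: clk:1→0
  (1Δ to stable)
t=4 Δ0: w2=1 w1=1 w3=1 clk=0 w0=0
  Δ1: clk:0→1
  Δ2: w0:0→1
  Δ3: w1:1→0
  (3Δ to stable)
t=5 Δ0: w2=1 w1=0 w3=1 clk=1 w0=1
  Δ1: w2:1→0, clk:1→0
  Δ2: w1:0→1, w3:1→0
  Δ3: w3:0→1
  (3Δ to stable)
t=6 Δ0: w2=0 w1=1 w3=1 clk=0 w0=1
  Δ1: clk:0→1
  (1Δ to stable)
t=7 Δ0: w2=0 w1=1 w3=1 clk=1 w0=1
  Δ1: w2:0→1, clk:1→0
  Δ2: w1:1→0
  (2Δ to stable)
t=8 Δ0: w2=1 w1=0 w3=1 clk=0 w0=1
  Δ1: w2:1→0, clk:0→1
  Δ2: w1:0→1, w3:1→0, w0:1→0
  Δ3: w1:1→0, w3:0→1
  Δ4: w3:1→0
  (4Δ to stable)
t=9 Δ0: w2=0 w1=0 w3=0 clk=1 w0=0
  Δ1: clk:1→0
  (1Δ to stable)
t=10 Δ0: w2=0 w1=0 w3=0 clk=0 w0=0
  Δ1: w2:0→1, clk:0→1
  Δ2: w1:0→1, w3:0→1
  (2Δ to stable)
t=11 Δ0: w2=1 w1=1 w3=1 clk=1 w0=0
  Δ1: w2:1→0, clk:1→0
  Δ2: w1:1→0
  Δ3: w3:1→0
  (3Δ to stable)

0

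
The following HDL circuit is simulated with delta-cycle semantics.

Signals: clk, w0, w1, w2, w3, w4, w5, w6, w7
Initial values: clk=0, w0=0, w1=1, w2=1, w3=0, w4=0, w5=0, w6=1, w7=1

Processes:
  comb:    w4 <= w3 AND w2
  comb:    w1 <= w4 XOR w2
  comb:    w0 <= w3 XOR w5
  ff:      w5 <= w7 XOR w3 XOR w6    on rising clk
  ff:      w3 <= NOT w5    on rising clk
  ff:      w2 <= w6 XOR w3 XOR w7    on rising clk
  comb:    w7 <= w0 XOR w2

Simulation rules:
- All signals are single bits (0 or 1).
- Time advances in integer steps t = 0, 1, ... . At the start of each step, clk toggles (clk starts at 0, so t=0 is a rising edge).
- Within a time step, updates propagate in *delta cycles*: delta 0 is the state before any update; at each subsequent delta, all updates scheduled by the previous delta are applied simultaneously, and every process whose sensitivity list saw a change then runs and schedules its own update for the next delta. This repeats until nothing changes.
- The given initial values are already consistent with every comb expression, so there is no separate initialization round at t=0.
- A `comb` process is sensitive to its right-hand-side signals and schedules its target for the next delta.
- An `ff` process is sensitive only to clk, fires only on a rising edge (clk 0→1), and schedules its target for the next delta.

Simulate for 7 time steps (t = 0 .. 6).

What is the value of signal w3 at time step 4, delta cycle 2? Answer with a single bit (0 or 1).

t0.Δ0 w0=0 w3=0 w1=1 w6=1 w2=1 w4=0 w7=1 clk=0 w5=0
t0.Δ1 w0=0 w3=0 w1=1 w6=1 w2=1 w4=0 w7=1 clk=1 w5=0
t0.Δ2 w0=0 w3=1 w1=1 w6=1 w2=0 w4=0 w7=1 clk=1 w5=0
t0.Δ3 w0=1 w3=1 w1=0 w6=1 w2=0 w4=0 w7=0 clk=1 w5=0
t0.Δ4 w0=1 w3=1 w1=0 w6=1 w2=0 w4=0 w7=1 clk=1 w5=0
t1.Δ0 w0=1 w3=1 w1=0 w6=1 w2=0 w4=0 w7=1 clk=1 w5=0
t1.Δ1 w0=1 w3=1 w1=0 w6=1 w2=0 w4=0 w7=1 clk=0 w5=0
t2.Δ0 w0=1 w3=1 w1=0 w6=1 w2=0 w4=0 w7=1 clk=0 w5=0
t2.Δ1 w0=1 w3=1 w1=0 w6=1 w2=0 w4=0 w7=1 clk=1 w5=0
t2.Δ2 w0=1 w3=1 w1=0 w6=1 w2=1 w4=0 w7=1 clk=1 w5=1
t2.Δ3 w0=0 w3=1 w1=1 w6=1 w2=1 w4=1 w7=0 clk=1 w5=1
t2.Δ4 w0=0 w3=1 w1=0 w6=1 w2=1 w4=1 w7=1 clk=1 w5=1
t3.Δ0 w0=0 w3=1 w1=0 w6=1 w2=1 w4=1 w7=1 clk=1 w5=1
t3.Δ1 w0=0 w3=1 w1=0 w6=1 w2=1 w4=1 w7=1 clk=0 w5=1
t4.Δ0 w0=0 w3=1 w1=0 w6=1 w2=1 w4=1 w7=1 clk=0 w5=1
t4.Δ1 w0=0 w3=1 w1=0 w6=1 w2=1 w4=1 w7=1 clk=1 w5=1
t4.Δ2 w0=0 w3=0 w1=0 w6=1 w2=1 w4=1 w7=1 clk=1 w5=1
t4.Δ3 w0=1 w3=0 w1=0 w6=1 w2=1 w4=0 w7=1 clk=1 w5=1
t4.Δ4 w0=1 w3=0 w1=1 w6=1 w2=1 w4=0 w7=0 clk=1 w5=1
t5.Δ0 w0=1 w3=0 w1=1 w6=1 w2=1 w4=0 w7=0 clk=1 w5=1
t5.Δ1 w0=1 w3=0 w1=1 w6=1 w2=1 w4=0 w7=0 clk=0 w5=1
t6.Δ0 w0=1 w3=0 w1=1 w6=1 w2=1 w4=0 w7=0 clk=0 w5=1
t6.Δ1 w0=1 w3=0 w1=1 w6=1 w2=1 w4=0 w7=0 clk=1 w5=1

0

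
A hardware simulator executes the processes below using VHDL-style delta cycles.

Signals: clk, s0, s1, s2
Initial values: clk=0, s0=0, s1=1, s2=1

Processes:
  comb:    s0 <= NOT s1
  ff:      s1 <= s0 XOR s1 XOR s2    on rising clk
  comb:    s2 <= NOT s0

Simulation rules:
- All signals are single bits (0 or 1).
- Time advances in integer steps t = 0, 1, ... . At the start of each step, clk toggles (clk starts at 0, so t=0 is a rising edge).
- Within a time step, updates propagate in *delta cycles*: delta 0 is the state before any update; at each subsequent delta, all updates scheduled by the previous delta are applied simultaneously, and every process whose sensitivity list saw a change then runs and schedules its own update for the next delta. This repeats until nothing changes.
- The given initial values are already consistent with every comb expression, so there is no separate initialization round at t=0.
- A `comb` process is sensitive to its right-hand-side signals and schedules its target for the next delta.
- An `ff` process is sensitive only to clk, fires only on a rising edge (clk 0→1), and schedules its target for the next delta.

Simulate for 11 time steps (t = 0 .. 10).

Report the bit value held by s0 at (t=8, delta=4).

t=0 Δ0: s1=1 s2=1 s0=0 clk=0
  Δ1: clk:0→1
  Δ2: s1:1→0
  Δ3: s0:0→1
  Δ4: s2:1→0
  (4Δ to stable)
t=1 Δ0: s1=0 s2=0 s0=1 clk=1
  Δ1: clk:1→0
  (1Δ to stable)
t=2 Δ0: s1=0 s2=0 s0=1 clk=0
  Δ1: clk:0→1
  Δ2: s1:0→1
  Δ3: s0:1→0
  Δ4: s2:0→1
  (4Δ to stable)
t=3 Δ0: s1=1 s2=1 s0=0 clk=1
  Δ1: clk:1→0
  (1Δ to stable)
t=4 Δ0: s1=1 s2=1 s0=0 clk=0
  Δ1: clk:0→1
  Δ2: s1:1→0
  Δ3: s0:0→1
  Δ4: s2:1→0
  (4Δ to stable)
t=5 Δ0: s1=0 s2=0 s0=1 clk=1
  Δ1: clk:1→0
  (1Δ to stable)
t=6 Δ0: s1=0 s2=0 s0=1 clk=0
  Δ1: clk:0→1
  Δ2: s1:0→1
  Δ3: s0:1→0
  Δ4: s2:0→1
  (4Δ to stable)
t=7 Δ0: s1=1 s2=1 s0=0 clk=1
  Δ1: clk:1→0
  (1Δ to stable)
t=8 Δ0: s1=1 s2=1 s0=0 clk=0
  Δ1: clk:0→1
  Δ2: s1:1→0
  Δ3: s0:0→1
  Δ4: s2:1→0
  (4Δ to stable)
t=9 Δ0: s1=0 s2=0 s0=1 clk=1
  Δ1: clk:1→0
  (1Δ to stable)
t=10 Δ0: s1=0 s2=0 s0=1 clk=0
  Δ1: clk:0→1
  Δ2: s1:0→1
  Δ3: s0:1→0
  Δ4: s2:0→1
  (4Δ to stable)

1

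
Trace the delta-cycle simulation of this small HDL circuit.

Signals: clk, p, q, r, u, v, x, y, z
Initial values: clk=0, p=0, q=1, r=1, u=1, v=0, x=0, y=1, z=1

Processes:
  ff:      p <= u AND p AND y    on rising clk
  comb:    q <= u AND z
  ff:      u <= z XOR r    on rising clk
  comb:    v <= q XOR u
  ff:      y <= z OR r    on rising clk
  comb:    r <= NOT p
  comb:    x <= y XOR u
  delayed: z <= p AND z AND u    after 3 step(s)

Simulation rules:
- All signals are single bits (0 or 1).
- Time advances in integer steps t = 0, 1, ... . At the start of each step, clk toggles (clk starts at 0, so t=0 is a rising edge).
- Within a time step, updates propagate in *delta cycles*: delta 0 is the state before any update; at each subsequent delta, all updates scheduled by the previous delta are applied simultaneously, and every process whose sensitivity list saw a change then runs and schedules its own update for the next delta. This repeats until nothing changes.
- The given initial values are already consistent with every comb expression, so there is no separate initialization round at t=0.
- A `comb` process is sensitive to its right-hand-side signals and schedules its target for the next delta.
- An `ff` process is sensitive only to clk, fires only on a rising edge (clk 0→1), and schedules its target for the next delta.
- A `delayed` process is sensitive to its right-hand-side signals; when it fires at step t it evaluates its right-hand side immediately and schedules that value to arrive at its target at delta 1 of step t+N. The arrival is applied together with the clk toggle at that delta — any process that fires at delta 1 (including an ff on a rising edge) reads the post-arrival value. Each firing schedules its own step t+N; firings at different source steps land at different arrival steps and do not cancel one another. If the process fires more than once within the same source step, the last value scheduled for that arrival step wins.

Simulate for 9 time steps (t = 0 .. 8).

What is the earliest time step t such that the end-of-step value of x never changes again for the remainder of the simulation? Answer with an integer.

4

t=0 Δ0: x=0 p=0 z=1 u=1 q=1 clk=0 y=1 r=1 v=0
  Δ1: clk:0→1
  Δ2: u:1→0
  Δ3: x:0→1, q:1→0, v:0→1
  Δ4: v:1→0
  (4Δ to stable)
t=1 Δ0: x=1 p=0 z=1 u=0 q=0 clk=1 y=1 r=1 v=0
  Δ1: clk:1→0
  (1Δ to stable)
t=2 Δ0: x=1 p=0 z=1 u=0 q=0 clk=0 y=1 r=1 v=0
  Δ1: clk:0→1
  (1Δ to stable)
t=3 Δ0: x=1 p=0 z=1 u=0 q=0 clk=1 y=1 r=1 v=0
  Δ1: z:1→0, clk:1→0
  (1Δ to stable)
t=4 Δ0: x=1 p=0 z=0 u=0 q=0 clk=0 y=1 r=1 v=0
  Δ1: clk:0→1
  Δ2: u:0→1
  Δ3: x:1→0, v:0→1
  (3Δ to stable)
t=5 Δ0: x=0 p=0 z=0 u=1 q=0 clk=1 y=1 r=1 v=1
  Δ1: clk:1→0
  (1Δ to stable)
t=6 Δ0: x=0 p=0 z=0 u=1 q=0 clk=0 y=1 r=1 v=1
  Δ1: clk:0→1
  (1Δ to stable)
t=7 Δ0: x=0 p=0 z=0 u=1 q=0 clk=1 y=1 r=1 v=1
  Δ1: clk:1→0
  (1Δ to stable)
t=8 Δ0: x=0 p=0 z=0 u=1 q=0 clk=0 y=1 r=1 v=1
  Δ1: clk:0→1
  (1Δ to stable)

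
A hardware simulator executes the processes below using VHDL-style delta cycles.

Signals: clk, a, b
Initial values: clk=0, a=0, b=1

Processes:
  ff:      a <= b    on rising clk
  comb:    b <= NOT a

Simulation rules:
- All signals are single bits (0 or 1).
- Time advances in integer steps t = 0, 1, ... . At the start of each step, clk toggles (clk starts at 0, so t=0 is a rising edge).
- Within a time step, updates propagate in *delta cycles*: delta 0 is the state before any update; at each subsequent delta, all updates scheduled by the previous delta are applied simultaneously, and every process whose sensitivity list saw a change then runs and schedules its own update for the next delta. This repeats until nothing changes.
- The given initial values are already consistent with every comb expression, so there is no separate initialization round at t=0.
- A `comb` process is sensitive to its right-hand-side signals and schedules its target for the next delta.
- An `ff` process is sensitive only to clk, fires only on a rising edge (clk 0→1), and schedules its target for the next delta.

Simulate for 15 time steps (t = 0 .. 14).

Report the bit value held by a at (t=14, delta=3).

t=0 Δ0: b=1 clk=0 a=0
  Δ1: clk:0→1
  Δ2: a:0→1
  Δ3: b:1→0
  (3Δ to stable)
t=1 Δ0: b=0 clk=1 a=1
  Δ1: clk:1→0
  (1Δ to stable)
t=2 Δ0: b=0 clk=0 a=1
  Δ1: clk:0→1
  Δ2: a:1→0
  Δ3: b:0→1
  (3Δ to stable)
t=3 Δ0: b=1 clk=1 a=0
  Δ1: clk:1→0
  (1Δ to stable)
t=4 Δ0: b=1 clk=0 a=0
  Δ1: clk:0→1
  Δ2: a:0→1
  Δ3: b:1→0
  (3Δ to stable)
t=5 Δ0: b=0 clk=1 a=1
  Δ1: clk:1→0
  (1Δ to stable)
t=6 Δ0: b=0 clk=0 a=1
  Δ1: clk:0→1
  Δ2: a:1→0
  Δ3: b:0→1
  (3Δ to stable)
t=7 Δ0: b=1 clk=1 a=0
  Δ1: clk:1→0
  (1Δ to stable)
t=8 Δ0: b=1 clk=0 a=0
  Δ1: clk:0→1
  Δ2: a:0→1
  Δ3: b:1→0
  (3Δ to stable)
t=9 Δ0: b=0 clk=1 a=1
  Δ1: clk:1→0
  (1Δ to stable)
t=10 Δ0: b=0 clk=0 a=1
  Δ1: clk:0→1
  Δ2: a:1→0
  Δ3: b:0→1
  (3Δ to stable)
t=11 Δ0: b=1 clk=1 a=0
  Δ1: clk:1→0
  (1Δ to stable)
t=12 Δ0: b=1 clk=0 a=0
  Δ1: clk:0→1
  Δ2: a:0→1
  Δ3: b:1→0
  (3Δ to stable)
t=13 Δ0: b=0 clk=1 a=1
  Δ1: clk:1→0
  (1Δ to stable)
t=14 Δ0: b=0 clk=0 a=1
  Δ1: clk:0→1
  Δ2: a:1→0
  Δ3: b:0→1
  (3Δ to stable)

0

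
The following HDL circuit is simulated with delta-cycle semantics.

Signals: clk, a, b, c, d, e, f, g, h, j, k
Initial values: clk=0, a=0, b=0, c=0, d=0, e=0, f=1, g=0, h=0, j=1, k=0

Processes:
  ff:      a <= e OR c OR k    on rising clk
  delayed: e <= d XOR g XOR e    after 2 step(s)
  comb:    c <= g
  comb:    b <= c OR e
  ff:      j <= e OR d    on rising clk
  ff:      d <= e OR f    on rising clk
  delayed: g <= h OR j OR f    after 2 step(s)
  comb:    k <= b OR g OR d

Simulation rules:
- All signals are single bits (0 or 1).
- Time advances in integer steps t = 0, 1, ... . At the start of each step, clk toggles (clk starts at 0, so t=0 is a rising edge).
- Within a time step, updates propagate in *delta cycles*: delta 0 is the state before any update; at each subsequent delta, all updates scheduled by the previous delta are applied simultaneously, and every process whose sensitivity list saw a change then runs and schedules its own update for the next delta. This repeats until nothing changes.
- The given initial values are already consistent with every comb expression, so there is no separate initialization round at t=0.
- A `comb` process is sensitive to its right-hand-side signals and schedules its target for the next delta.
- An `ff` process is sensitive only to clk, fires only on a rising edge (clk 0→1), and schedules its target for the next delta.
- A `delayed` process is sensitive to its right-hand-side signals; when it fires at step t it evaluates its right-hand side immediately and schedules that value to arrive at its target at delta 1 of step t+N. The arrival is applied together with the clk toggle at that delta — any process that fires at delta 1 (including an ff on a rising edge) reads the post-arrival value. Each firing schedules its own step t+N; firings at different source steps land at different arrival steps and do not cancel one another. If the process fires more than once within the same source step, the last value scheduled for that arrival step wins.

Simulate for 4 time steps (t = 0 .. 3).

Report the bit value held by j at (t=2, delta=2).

[bits: c,b,j,d,k,f,e,g,clk,a,h]
t=0: Δ0=00100100000 Δ1=00100100100 Δ2=00010100100 Δ3=00011100100 | 3Δ
t=1: Δ0=00011100100 Δ1=00011100000 | 1Δ
t=2: Δ0=00011100000 Δ1=00011111100 Δ2=11111111110 | 2Δ
t=3: Δ0=11111111110 Δ1=11111111010 | 1Δ

1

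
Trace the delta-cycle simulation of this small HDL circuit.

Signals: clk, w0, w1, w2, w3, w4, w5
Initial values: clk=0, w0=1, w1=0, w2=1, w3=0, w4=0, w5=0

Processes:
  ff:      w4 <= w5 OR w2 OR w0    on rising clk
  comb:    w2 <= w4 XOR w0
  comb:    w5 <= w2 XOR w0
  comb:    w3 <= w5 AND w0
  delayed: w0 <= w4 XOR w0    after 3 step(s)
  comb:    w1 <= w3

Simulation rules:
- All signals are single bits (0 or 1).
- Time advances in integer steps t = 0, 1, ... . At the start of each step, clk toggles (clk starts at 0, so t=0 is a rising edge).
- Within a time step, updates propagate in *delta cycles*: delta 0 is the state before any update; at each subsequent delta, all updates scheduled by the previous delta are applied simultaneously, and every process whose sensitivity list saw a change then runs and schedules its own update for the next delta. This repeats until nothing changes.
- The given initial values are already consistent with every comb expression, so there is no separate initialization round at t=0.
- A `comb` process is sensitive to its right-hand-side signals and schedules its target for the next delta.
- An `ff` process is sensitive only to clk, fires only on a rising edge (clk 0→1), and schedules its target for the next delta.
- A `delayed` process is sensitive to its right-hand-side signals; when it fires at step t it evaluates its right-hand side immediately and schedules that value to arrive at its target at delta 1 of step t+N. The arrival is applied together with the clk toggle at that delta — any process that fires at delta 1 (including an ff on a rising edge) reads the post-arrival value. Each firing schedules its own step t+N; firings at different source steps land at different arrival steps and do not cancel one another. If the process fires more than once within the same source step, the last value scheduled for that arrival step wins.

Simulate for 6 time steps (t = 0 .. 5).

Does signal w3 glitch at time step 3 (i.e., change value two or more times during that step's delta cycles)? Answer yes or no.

t=0 Δ0: w3=0 w1=0 w2=1 clk=0 w4=0 w5=0 w0=1
  Δ1: clk:0→1
  Δ2: w4:0→1
  Δ3: w2:1→0
  Δ4: w5:0→1
  Δ5: w3:0→1
  Δ6: w1:0→1
  (6Δ to stable)
t=1 Δ0: w3=1 w1=1 w2=0 clk=1 w4=1 w5=1 w0=1
  Δ1: clk:1→0
  (1Δ to stable)
t=2 Δ0: w3=1 w1=1 w2=0 clk=0 w4=1 w5=1 w0=1
  Δ1: clk:0→1
  (1Δ to stable)
t=3 Δ0: w3=1 w1=1 w2=0 clk=1 w4=1 w5=1 w0=1
  Δ1: clk:1→0, w0:1→0
  Δ2: w3:1→0, w2:0→1, w5:1→0
  Δ3: w1:1→0, w5:0→1
  (3Δ to stable)
t=4 Δ0: w3=0 w1=0 w2=1 clk=0 w4=1 w5=1 w0=0
  Δ1: clk:0→1
  (1Δ to stable)
t=5 Δ0: w3=0 w1=0 w2=1 clk=1 w4=1 w5=1 w0=0
  Δ1: clk:1→0
  (1Δ to stable)

no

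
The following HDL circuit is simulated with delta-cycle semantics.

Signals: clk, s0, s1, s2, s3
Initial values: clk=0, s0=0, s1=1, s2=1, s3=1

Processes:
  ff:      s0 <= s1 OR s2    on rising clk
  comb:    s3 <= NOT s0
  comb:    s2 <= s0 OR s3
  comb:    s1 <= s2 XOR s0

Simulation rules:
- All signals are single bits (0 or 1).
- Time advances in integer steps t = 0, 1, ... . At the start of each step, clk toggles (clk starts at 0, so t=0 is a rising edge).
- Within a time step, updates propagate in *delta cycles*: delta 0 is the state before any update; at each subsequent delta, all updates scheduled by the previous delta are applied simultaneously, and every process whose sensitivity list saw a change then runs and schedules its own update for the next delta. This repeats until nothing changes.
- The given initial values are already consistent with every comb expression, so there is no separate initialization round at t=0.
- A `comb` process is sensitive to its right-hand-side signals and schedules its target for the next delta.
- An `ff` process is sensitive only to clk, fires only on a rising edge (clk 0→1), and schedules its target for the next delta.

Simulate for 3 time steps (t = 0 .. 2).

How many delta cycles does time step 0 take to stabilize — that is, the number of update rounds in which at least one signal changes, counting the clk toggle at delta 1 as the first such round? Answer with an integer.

3

t=0 Δ0: s2=1 s1=1 s0=0 s3=1 clk=0
  Δ1: clk:0→1
  Δ2: s0:0→1
  Δ3: s1:1→0, s3:1→0
  (3Δ to stable)
t=1 Δ0: s2=1 s1=0 s0=1 s3=0 clk=1
  Δ1: clk:1→0
  (1Δ to stable)
t=2 Δ0: s2=1 s1=0 s0=1 s3=0 clk=0
  Δ1: clk:0→1
  (1Δ to stable)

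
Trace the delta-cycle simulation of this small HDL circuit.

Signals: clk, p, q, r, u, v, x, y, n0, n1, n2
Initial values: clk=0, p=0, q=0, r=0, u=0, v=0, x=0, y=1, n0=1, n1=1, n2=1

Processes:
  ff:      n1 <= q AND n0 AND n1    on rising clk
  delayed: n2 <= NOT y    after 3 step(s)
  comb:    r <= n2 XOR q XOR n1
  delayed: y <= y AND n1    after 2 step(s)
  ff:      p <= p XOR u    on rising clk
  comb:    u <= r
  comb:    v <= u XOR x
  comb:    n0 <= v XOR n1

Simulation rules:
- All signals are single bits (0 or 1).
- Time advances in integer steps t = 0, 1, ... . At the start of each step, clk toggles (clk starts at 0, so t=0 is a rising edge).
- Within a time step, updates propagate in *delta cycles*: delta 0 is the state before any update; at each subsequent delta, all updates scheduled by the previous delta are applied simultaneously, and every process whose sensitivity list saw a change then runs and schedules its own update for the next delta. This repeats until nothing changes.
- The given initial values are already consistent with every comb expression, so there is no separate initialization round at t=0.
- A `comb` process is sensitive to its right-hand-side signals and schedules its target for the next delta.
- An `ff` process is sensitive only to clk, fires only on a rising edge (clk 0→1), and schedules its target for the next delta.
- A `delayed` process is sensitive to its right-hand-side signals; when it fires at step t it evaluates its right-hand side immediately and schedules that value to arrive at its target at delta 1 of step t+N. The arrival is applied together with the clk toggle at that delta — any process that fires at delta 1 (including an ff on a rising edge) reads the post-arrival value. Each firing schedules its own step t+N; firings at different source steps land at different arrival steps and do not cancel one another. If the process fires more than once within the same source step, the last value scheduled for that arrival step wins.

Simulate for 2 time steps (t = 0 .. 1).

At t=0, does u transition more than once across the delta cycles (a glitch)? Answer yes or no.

[bits: n2,u,n1,y,n0,v,q,r,x,clk,p]
t=0: Δ0=10111000000 Δ1=10111000010 Δ2=10011000010 Δ3=10010001010 Δ4=11010001010 Δ5=11010101010 Δ6=11011101010 | 6Δ
t=1: Δ0=11011101010 Δ1=11011101000 | 1Δ

no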